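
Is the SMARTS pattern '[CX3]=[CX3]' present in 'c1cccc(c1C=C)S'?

Yes

The pattern [CX3]=[CX3] describes a non-aromatic C=C double bond between two sp2 carbons — an alkene.
The molecule carries a vinyl group (-CH=CH2), whose atoms satisfy every constraint of the query, so the pattern matches.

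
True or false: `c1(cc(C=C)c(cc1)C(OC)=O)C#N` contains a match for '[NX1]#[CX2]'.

True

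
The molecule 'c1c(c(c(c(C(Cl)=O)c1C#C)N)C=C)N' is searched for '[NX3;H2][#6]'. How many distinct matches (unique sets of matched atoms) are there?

[NX3;H2][#6] is the SMARTS for a primary amine: a trivalent nitrogen with two H attached to carbon.
The molecule carries 2 separate instances of a primary amino group (-NH2) meeting every constraint; each maps to a distinct set of atoms, giving 2 matches.

2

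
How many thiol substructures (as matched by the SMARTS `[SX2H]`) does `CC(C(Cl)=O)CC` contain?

[SX2H] is the SMARTS for a thiol: an aliphatic sulfur with two connections, one being H.
No fragment in the molecule satisfies every constraint, giving 0 matches.

0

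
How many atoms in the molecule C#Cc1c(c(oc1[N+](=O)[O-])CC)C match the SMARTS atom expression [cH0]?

The query [cH0] means: aromatic carbon with no attached hydrogen (substituted or ring-fusion).
Check the 13 heavy atoms by environment: 1× o (aromatic, H0) → no; 4× c (aromatic, H0) → match; 1× C (H0) → no; 1× C (H1) → no; 1× C (H2) → no; 2× C (H3) → no; 1× N (charge +1, H0) → no; 1× O (charge -1, H0) → no; 1× O (H0) → no.
That gives 4 matching atoms.

4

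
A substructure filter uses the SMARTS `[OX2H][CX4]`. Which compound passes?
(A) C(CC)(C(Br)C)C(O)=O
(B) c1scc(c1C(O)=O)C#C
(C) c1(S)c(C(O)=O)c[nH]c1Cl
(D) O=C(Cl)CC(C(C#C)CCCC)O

D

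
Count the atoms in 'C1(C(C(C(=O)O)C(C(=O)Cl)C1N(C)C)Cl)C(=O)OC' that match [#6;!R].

The query [#6;!R] means: carbon not in any ring.
Check the 19 heavy atoms by environment: 5× C (in 5-ring) → no; 1× N (acyclic) → no; 6× C (acyclic) → match; 2× Cl (acyclic) → no; 5× O (acyclic) → no.
That gives 6 matching atoms.

6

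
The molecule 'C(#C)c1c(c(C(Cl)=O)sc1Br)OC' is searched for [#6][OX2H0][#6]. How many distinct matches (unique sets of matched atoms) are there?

[#6][OX2H0][#6] is the SMARTS for an ether: an aliphatic oxygen bridging two carbons with no H on the oxygen.
Exactly one fragment in the molecule meets all constraints, giving 1 match.

1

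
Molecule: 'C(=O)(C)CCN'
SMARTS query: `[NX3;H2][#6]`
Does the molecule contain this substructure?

Yes

The pattern [NX3;H2][#6] describes a trivalent nitrogen with two H attached to carbon — a primary amine.
The molecule carries a primary amino group (-NH2), whose atoms satisfy every constraint of the query, so the pattern matches.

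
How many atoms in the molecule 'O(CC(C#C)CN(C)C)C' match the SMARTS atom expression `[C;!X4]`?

The query [C;!X4] means: aliphatic carbon that does not have four total connections.
Check the 10 heavy atoms by environment: 6× C (X4) → no; 1× N (X3) → no; 1× O (X2) → no; 2× C (X2) → match.
That gives 2 matching atoms.

2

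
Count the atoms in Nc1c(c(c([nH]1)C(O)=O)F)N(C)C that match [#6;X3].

The query [#6;X3] means: any carbon (aromatic or not) with three total connections.
Check the 13 heavy atoms by environment: 1× n (aromatic, X3) → no; 4× c (aromatic, X3) → match; 1× F (X1) → no; 2× N (X3) → no; 1× C (X3) → match; 1× O (X1) → no; 1× O (X2) → no; 2× C (X4) → no.
Summing the matching environments: 4 + 1 = 5 matching atoms.

5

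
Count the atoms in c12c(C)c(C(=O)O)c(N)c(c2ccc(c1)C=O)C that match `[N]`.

1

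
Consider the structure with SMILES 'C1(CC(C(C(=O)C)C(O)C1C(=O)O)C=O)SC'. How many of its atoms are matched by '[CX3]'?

Check the 17 heavy atoms by environment: 8× C (X4) → no; 3× C (X3) → match; 3× O (X1) → no; 2× O (X2) → no; 1× S (X2) → no.
That gives 3 matching atoms.

3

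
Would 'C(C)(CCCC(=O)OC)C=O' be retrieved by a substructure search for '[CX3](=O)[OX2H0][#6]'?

The pattern [CX3](=O)[OX2H0][#6] describes a carbonyl carbon bonded to an oxygen that is itself bonded to carbon (no H on that O) — an ester.
The molecule carries a methyl-ester group (-C(=O)OCH3), whose atoms satisfy every constraint of the query, so the pattern matches.

Yes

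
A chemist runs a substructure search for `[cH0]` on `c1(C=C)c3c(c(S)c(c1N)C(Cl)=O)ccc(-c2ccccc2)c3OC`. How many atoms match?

9

The query [cH0] means: aromatic carbon with no attached hydrogen (substituted or ring-fusion).
Check the 25 heavy atoms by environment: 9× c (aromatic, H0) → match; 7× c (aromatic, H1) → no; 1× N (H2) → no; 1× S (H1) → no; 2× O (H0) → no; 1× C (H3) → no; 1× C (H0) → no; 1× Cl (H0) → no; 1× C (H1) → no; 1× C (H2) → no.
That gives 9 matching atoms.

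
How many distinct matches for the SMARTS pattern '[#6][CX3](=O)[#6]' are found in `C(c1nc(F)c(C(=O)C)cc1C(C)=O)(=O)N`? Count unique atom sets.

[#6][CX3](=O)[#6] is the SMARTS for a ketone: a carbonyl carbon (no H) flanked by two carbons.
The molecule carries 2 separate instances of an acetyl/ketone group (-C(=O)CH3) meeting every constraint; each maps to a distinct set of atoms, giving 2 matches.

2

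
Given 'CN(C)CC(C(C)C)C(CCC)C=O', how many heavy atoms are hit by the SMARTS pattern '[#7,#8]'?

The query [#7,#8] means: nitrogen or oxygen (comma = OR).
Check the 14 heavy atoms by environment: 12× C → no; 1× O → match; 1× N → match.
Summing the matching environments: 1 + 1 = 2 matching atoms.

2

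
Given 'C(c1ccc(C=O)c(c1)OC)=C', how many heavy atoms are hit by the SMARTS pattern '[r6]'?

6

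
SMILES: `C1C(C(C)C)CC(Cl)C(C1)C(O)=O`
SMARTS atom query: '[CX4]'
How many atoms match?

The query [CX4] means: C with X4: aliphatic carbon with exactly 4 total connections (bonds + H).
Check the 13 heavy atoms by environment: 9× C (X4) → match; 1× Cl (X1) → no; 1× C (X3) → no; 1× O (X1) → no; 1× O (X2) → no.
That gives 9 matching atoms.

9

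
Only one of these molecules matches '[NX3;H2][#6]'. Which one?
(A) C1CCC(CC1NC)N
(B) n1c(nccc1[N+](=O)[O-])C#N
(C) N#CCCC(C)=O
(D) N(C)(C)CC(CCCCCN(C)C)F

A

[NX3;H2][#6] describes a trivalent nitrogen with two H attached to carbon (a primary amine).
(A) contains a primary amino group (-NH2), which satisfies every atom and bond constraint.
(B) has a nitro group (-[N+](=O)[O-]) but the nitrogen is [N+] with no H, not NX3H2.
(C) has a nitrile (-C#N) but the nitrogen is NX1 (triple-bonded), not NX3 with two H.
(D) has a dimethylamino group (-N(CH3)2) but the nitrogen has H0, not H2.
So the answer is (A).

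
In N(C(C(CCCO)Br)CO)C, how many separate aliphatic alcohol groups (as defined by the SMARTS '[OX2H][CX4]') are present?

2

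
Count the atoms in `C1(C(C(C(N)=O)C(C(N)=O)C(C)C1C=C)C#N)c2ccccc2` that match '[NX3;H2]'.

2

The query [NX3;H2] means: aliphatic N with 3 total connections, two of them H — an -NH2 nitrogen (amine or amide).
Check the 23 heavy atoms by environment: 6× C (H1, X4) → no; 2× C (H0, X3) → no; 2× O (H0, X1) → no; 2× N (H2, X3) → match; 1× C (H0, X2) → no; 1× N (H0, X1) → no; 1× C (H1, X3) → no; 1× C (H2, X3) → no; 1× c (aromatic, H0, X3) → no; 5× c (aromatic, H1, X3) → no; 1× C (H3, X4) → no.
That gives 2 matching atoms.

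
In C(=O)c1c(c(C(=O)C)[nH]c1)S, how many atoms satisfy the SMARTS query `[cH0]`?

3

The query [cH0] means: aromatic carbon with no attached hydrogen (substituted or ring-fusion).
Check the 11 heavy atoms by environment: 1× n (aromatic, H1) → no; 1× c (aromatic, H1) → no; 3× c (aromatic, H0) → match; 1× S (H1) → no; 1× C (H0) → no; 2× O (H0) → no; 1× C (H3) → no; 1× C (H1) → no.
That gives 3 matching atoms.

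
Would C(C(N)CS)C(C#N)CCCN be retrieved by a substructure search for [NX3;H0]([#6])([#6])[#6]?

No

The pattern [NX3;H0]([#6])([#6])[#6] describes a trivalent nitrogen with no H, bonded to three carbons — a tertiary amine.
The closest candidate here is a primary amino group (-NH2), but the nitrogen has H2, not H0 with three carbons. No other fragment satisfies the full query, so there is no match.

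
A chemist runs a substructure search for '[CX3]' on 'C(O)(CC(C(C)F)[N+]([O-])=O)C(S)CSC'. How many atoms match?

The query [CX3] means: C with X3: aliphatic carbon with exactly 3 total connections.
Check the 15 heavy atoms by environment: 8× C (X4) → no; 2× S (X2) → no; 1× F (X1) → no; 1× O (X2) → no; 1× N (charge +1, X3) → no; 1× O (charge -1, X1) → no; 1× O (X1) → no.
No environment satisfies the query, so 0 matching atoms.

0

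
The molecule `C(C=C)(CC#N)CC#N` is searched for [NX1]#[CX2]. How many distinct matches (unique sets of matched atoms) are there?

2

[NX1]#[CX2] is the SMARTS for a nitrile: a nitrogen triple-bonded to a two-connected carbon.
The molecule carries 2 separate instances of a nitrile (-C#N) meeting every constraint; each maps to a distinct set of atoms, giving 2 matches.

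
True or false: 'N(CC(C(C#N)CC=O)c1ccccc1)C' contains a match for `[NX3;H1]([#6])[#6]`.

The pattern [NX3;H1]([#6])[#6] describes a trivalent nitrogen with one H, bonded to two carbons — a secondary amine.
The molecule carries an N-methylamino group (-NHCH3), whose atoms satisfy every constraint of the query, so the pattern matches.

True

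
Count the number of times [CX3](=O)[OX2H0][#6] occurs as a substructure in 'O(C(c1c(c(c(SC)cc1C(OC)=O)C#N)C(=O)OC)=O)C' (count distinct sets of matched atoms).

3

[CX3](=O)[OX2H0][#6] is the SMARTS for an ester: a carbonyl carbon bonded to an oxygen that is itself bonded to carbon (no H on that O).
The molecule carries 3 separate instances of a methyl-ester group (-C(=O)OCH3) meeting every constraint; each maps to a distinct set of atoms, giving 3 matches.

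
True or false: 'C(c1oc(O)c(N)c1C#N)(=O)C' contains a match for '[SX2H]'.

False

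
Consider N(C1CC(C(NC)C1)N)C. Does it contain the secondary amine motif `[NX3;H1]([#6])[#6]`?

Yes

The pattern [NX3;H1]([#6])[#6] describes a trivalent nitrogen with one H, bonded to two carbons — a secondary amine.
The molecule carries an N-methylamino group (-NHCH3), whose atoms satisfy every constraint of the query, so the pattern matches.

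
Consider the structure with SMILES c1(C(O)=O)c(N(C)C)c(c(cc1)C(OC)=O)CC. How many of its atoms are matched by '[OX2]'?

2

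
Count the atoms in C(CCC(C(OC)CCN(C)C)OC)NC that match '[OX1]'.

0

The query [OX1] means: aliphatic oxygen with one total connection — typically a carbonyl =O or an oxide.
Check the 16 heavy atoms by environment: 12× C (X4) → no; 2× O (X2) → no; 2× N (X3) → no.
No environment satisfies the query, so 0 matching atoms.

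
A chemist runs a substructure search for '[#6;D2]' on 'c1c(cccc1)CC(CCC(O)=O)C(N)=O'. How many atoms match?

8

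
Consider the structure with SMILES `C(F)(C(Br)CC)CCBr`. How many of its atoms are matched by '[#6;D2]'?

3

The query [#6;D2] means: any carbon bonded to exactly two heavy atoms.
Check the 9 heavy atoms by environment: 3× C (D2) → match; 2× C (D3) → no; 2× Br (D1) → no; 1× C (D1) → no; 1× F (D1) → no.
That gives 3 matching atoms.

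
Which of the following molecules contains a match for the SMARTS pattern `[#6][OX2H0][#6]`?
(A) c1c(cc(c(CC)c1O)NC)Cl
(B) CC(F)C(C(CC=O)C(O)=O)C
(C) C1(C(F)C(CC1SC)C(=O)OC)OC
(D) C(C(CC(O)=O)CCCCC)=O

[#6][OX2H0][#6] describes an aliphatic oxygen bridging two carbons with no H on the oxygen (an ether).
(A) has a hydroxyl group (-OH) but the oxygen has H1, not H0 bridging two carbons.
(B) has a carboxylic acid group (-C(=O)OH) but the -OH oxygen has H1; the =O is OX1, not OX2.
(C) contains a methoxy ether (-OCH3), which satisfies every atom and bond constraint.
(D) has a carboxylic acid group (-C(=O)OH) but the -OH oxygen has H1; the =O is OX1, not OX2.
So the answer is (C).

C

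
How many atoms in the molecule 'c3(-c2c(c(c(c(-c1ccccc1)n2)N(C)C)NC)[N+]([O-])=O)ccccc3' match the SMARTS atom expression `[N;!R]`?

Check the 26 heavy atoms by environment: 1× n (aromatic, in 6-ring) → no; 17× c (aromatic, in 6-ring) → no; 2× N (acyclic) → match; 3× C (acyclic) → no; 1× N (charge +1, acyclic) → match; 1× O (charge -1, acyclic) → no; 1× O (acyclic) → no.
Summing the matching environments: 2 + 1 = 3 matching atoms.

3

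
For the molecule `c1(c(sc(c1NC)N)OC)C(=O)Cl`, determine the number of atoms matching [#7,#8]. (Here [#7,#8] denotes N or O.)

4

Check the 13 heavy atoms by environment: 1× s (aromatic) → no; 4× c (aromatic) → no; 3× C → no; 2× O → match; 1× Cl → no; 2× N → match.
Summing the matching environments: 2 + 2 = 4 matching atoms.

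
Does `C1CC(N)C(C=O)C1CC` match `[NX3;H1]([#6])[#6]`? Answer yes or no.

No

The pattern [NX3;H1]([#6])[#6] describes a trivalent nitrogen with one H, bonded to two carbons — a secondary amine.
The closest candidate here is a primary amino group (-NH2), but the nitrogen has H2 and only one carbon neighbour. No other fragment satisfies the full query, so there is no match.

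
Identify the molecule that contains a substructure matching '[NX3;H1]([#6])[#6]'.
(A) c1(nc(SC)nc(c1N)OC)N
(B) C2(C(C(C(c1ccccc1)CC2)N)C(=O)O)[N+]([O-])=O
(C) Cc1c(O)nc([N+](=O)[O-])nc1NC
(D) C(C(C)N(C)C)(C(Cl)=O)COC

C

[NX3;H1]([#6])[#6] describes a trivalent nitrogen with one H, bonded to two carbons (a secondary amine).
(A) has a primary amino group (-NH2) but the nitrogen has H2 and only one carbon neighbour.
(B) has a primary amino group (-NH2) but the nitrogen has H2 and only one carbon neighbour.
(C) contains an N-methylamino group (-NHCH3), which satisfies every atom and bond constraint.
(D) has a dimethylamino group (-N(CH3)2) but the nitrogen has H0, not H1.
So the answer is (C).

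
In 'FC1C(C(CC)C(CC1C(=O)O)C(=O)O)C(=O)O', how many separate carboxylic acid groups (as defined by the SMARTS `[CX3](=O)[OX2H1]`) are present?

3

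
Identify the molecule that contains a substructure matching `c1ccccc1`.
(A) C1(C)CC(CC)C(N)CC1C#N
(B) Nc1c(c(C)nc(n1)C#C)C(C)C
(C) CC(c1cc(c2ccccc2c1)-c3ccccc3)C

C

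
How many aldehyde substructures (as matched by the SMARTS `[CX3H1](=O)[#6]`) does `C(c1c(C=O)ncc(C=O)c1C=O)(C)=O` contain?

3

[CX3H1](=O)[#6] is the SMARTS for an aldehyde: an sp2 carbon with one H, double-bonded to O and single-bonded to carbon.
The molecule carries 3 separate instances of an aldehyde (-CHO) meeting every constraint; each maps to a distinct set of atoms, giving 3 matches.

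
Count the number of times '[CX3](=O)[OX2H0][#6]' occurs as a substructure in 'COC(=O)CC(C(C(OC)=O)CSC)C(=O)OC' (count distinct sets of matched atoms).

3

[CX3](=O)[OX2H0][#6] is the SMARTS for an ester: a carbonyl carbon bonded to an oxygen that is itself bonded to carbon (no H on that O).
The molecule carries 3 separate instances of a methyl-ester group (-C(=O)OCH3) meeting every constraint; each maps to a distinct set of atoms, giving 3 matches.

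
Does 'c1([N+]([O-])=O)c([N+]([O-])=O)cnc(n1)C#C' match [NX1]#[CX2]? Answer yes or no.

No

The pattern [NX1]#[CX2] describes a nitrogen triple-bonded to a two-connected carbon — a nitrile.
The closest candidate here is a nitro group (-[N+](=O)[O-]), but there is no C#N triple bond. No other fragment satisfies the full query, so there is no match.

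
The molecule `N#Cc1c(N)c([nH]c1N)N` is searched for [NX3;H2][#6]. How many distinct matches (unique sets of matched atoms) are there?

3

[NX3;H2][#6] is the SMARTS for a primary amine: a trivalent nitrogen with two H attached to carbon.
The molecule carries 3 separate instances of a primary amino group (-NH2) meeting every constraint; each maps to a distinct set of atoms, giving 3 matches.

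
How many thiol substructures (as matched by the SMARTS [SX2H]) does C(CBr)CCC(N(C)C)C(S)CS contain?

[SX2H] is the SMARTS for a thiol: an aliphatic sulfur with two connections, one being H.
The molecule carries 2 separate instances of a thiol (-SH) meeting every constraint; each maps to a distinct set of atoms, giving 2 matches.

2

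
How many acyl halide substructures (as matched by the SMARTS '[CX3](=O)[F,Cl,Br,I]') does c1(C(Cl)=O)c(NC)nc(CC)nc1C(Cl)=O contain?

2

[CX3](=O)[F,Cl,Br,I] is the SMARTS for an acyl halide: a carbonyl carbon bonded to a halogen.
The molecule carries 2 separate instances of an acyl chloride (-C(=O)Cl) meeting every constraint; each maps to a distinct set of atoms, giving 2 matches.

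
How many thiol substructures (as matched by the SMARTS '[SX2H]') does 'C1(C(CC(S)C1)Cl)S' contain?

[SX2H] is the SMARTS for a thiol: an aliphatic sulfur with two connections, one being H.
The molecule carries 2 separate instances of a thiol (-SH) meeting every constraint; each maps to a distinct set of atoms, giving 2 matches.

2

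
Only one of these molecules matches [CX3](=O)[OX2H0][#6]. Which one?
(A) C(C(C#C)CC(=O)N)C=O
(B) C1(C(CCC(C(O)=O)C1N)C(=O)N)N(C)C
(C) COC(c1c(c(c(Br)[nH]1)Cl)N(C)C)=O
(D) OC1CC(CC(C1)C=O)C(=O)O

C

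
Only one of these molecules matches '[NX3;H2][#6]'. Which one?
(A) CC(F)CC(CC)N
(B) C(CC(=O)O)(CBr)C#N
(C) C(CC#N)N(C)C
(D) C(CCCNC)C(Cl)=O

[NX3;H2][#6] describes a trivalent nitrogen with two H attached to carbon (a primary amine).
(A) contains a primary amino group (-NH2), which satisfies every atom and bond constraint.
(B) has a nitrile (-C#N) but the nitrogen is NX1 (triple-bonded), not NX3 with two H.
(C) has a nitrile (-C#N) but the nitrogen is NX1 (triple-bonded), not NX3 with two H.
(D) has an N-methylamino group (-NHCH3) but the nitrogen bears two carbons and only one H (H1), not H2.
So the answer is (A).

A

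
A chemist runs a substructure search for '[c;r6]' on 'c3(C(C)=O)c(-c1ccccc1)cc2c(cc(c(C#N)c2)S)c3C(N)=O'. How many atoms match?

The query [c;r6] means: aromatic carbon that belongs to a six-membered ring.
Check the 25 heavy atoms by environment: 16× c (aromatic, in 6-ring) → match; 4× C (acyclic) → no; 2× O (acyclic) → no; 2× N (acyclic) → no; 1× S (acyclic) → no.
That gives 16 matching atoms.

16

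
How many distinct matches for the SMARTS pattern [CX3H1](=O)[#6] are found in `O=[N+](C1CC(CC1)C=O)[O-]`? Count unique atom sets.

1

[CX3H1](=O)[#6] is the SMARTS for an aldehyde: an sp2 carbon with one H, double-bonded to O and single-bonded to carbon.
Exactly one fragment in the molecule meets all constraints, giving 1 match.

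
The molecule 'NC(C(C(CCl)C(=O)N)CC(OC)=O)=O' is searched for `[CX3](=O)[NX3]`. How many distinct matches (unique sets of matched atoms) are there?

2

[CX3](=O)[NX3] is the SMARTS for an amide: a carbonyl carbon bonded to a trivalent nitrogen.
The molecule carries 2 separate instances of a primary amide (-C(=O)NH2) meeting every constraint; each maps to a distinct set of atoms, giving 2 matches.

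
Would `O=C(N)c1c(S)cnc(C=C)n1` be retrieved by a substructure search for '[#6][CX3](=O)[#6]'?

No

The pattern [#6][CX3](=O)[#6] describes a carbonyl carbon (no H) flanked by two carbons — a ketone.
The closest candidate here is a primary amide (-C(=O)NH2), but one neighbour of the carbonyl carbon is N, not C. No other fragment satisfies the full query, so there is no match.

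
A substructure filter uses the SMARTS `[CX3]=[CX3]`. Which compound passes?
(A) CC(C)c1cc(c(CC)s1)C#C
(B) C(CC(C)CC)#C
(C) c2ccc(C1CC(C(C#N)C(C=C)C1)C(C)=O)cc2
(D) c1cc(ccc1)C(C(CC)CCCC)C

C

[CX3]=[CX3] describes a non-aromatic C=C double bond between two sp2 carbons (an alkene).
(A) has an ethynyl group (-C#CH) but the C-C bond is a triple bond, not a double bond.
(B) has an ethynyl group (-C#CH) but the C-C bond is a triple bond, not a double bond.
(C) contains a vinyl group (-CH=CH2), which satisfies every atom and bond constraint.
(D) has an ethyl group (-CH2CH3) but its C-C bond is a single bond between CX4 carbons, not CX3=CX3.
So the answer is (C).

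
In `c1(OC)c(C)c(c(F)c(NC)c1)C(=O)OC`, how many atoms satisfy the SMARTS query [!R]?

The query [!R] means: !R matches any atom not in a ring.
Check the 16 heavy atoms by environment: 6× c (aromatic, in 6-ring) → no; 5× C (acyclic) → match; 1× N (acyclic) → match; 3× O (acyclic) → match; 1× F (acyclic) → match.
Summing the matching environments: 5 + 1 + 3 + 1 = 10 matching atoms.

10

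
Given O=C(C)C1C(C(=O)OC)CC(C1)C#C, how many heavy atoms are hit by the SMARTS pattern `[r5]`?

5

Check the 14 heavy atoms by environment: 5× C (in 5-ring) → match; 6× C (acyclic) → no; 3× O (acyclic) → no.
That gives 5 matching atoms.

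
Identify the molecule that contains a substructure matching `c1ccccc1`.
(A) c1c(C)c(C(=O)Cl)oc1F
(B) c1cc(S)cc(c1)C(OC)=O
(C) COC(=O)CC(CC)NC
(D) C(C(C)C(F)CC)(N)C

B

c1ccccc1 describes six aromatic carbons in a ring (a benzene ring).
(A) has a methyl group (-CH3) but no six-membered all-carbon aromatic ring is present.
(B) contains the required atom environment, so the pattern matches.
(C) has a methyl group (-CH3) but no six-membered all-carbon aromatic ring is present.
(D) has a methyl group (-CH3) but no six-membered all-carbon aromatic ring is present.
So the answer is (B).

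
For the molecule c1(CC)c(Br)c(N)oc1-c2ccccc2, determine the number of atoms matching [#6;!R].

2

The query [#6;!R] means: carbon not in any ring.
Check the 15 heavy atoms by environment: 1× o (aromatic, in 5-ring) → no; 4× c (aromatic, in 5-ring) → no; 6× c (aromatic, in 6-ring) → no; 1× N (acyclic) → no; 1× Br (acyclic) → no; 2× C (acyclic) → match.
That gives 2 matching atoms.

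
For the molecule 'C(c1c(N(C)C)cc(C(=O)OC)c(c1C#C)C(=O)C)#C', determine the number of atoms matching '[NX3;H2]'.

The query [NX3;H2] means: aliphatic N with 3 total connections, two of them H — an -NH2 nitrogen (amine or amide).
Check the 20 heavy atoms by environment: 5× c (aromatic, H0, X3) → no; 1× c (aromatic, H1, X3) → no; 2× C (H0, X3) → no; 2× O (H0, X1) → no; 4× C (H3, X4) → no; 1× N (H0, X3) → no; 1× O (H0, X2) → no; 2× C (H0, X2) → no; 2× C (H1, X2) → no.
No environment satisfies the query, so 0 matching atoms.

0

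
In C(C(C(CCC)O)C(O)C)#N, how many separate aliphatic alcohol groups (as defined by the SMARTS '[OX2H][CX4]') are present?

2

[OX2H][CX4] is the SMARTS for an aliphatic alcohol: a hydroxyl oxygen bound to an sp3 (X4) carbon.
The molecule carries 2 separate instances of a hydroxyl group (-OH) meeting every constraint; each maps to a distinct set of atoms, giving 2 matches.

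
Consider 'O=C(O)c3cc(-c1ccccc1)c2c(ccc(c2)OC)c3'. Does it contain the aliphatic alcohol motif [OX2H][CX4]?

The pattern [OX2H][CX4] describes a hydroxyl oxygen bound to an sp3 (X4) carbon — an aliphatic alcohol.
The closest candidate here is a carboxylic acid group (-C(=O)OH), but the -OH is on a CX3 carbonyl carbon, not a CX4 carbon. No other fragment satisfies the full query, so there is no match.

No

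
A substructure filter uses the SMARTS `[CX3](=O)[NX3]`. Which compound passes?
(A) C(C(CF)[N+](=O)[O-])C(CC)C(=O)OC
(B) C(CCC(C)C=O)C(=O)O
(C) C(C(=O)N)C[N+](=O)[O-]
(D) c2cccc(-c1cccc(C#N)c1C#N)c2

[CX3](=O)[NX3] describes a carbonyl carbon bonded to a trivalent nitrogen (an amide).
(A) has a methyl-ester group (-C(=O)OCH3) but the carbonyl is bonded to O, not to an NX3 nitrogen.
(B) has a carboxylic acid group (-C(=O)OH) but the carbonyl is bonded to O, not to an NX3 nitrogen.
(C) contains a primary amide (-C(=O)NH2), which satisfies every atom and bond constraint.
(D) has a nitrile (-C#N) but the nitrile N is NX1 (triple-bonded), not NX3.
So the answer is (C).

C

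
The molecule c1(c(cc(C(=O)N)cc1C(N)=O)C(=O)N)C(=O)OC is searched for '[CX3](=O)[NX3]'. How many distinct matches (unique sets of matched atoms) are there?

[CX3](=O)[NX3] is the SMARTS for an amide: a carbonyl carbon bonded to a trivalent nitrogen.
The molecule carries 3 separate instances of a primary amide (-C(=O)NH2) meeting every constraint; each maps to a distinct set of atoms, giving 3 matches.

3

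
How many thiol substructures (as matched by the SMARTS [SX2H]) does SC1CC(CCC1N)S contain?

[SX2H] is the SMARTS for a thiol: an aliphatic sulfur with two connections, one being H.
The molecule carries 2 separate instances of a thiol (-SH) meeting every constraint; each maps to a distinct set of atoms, giving 2 matches.

2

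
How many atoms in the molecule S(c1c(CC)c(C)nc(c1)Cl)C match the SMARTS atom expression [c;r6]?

5

The query [c;r6] means: aromatic carbon that belongs to a six-membered ring.
Check the 12 heavy atoms by environment: 1× n (aromatic, in 6-ring) → no; 5× c (aromatic, in 6-ring) → match; 4× C (acyclic) → no; 1× Cl (acyclic) → no; 1× S (acyclic) → no.
That gives 5 matching atoms.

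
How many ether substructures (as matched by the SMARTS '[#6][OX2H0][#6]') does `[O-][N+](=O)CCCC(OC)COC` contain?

2

[#6][OX2H0][#6] is the SMARTS for an ether: an aliphatic oxygen bridging two carbons with no H on the oxygen.
The molecule carries 2 separate instances of a methoxy ether (-OCH3) meeting every constraint; each maps to a distinct set of atoms, giving 2 matches.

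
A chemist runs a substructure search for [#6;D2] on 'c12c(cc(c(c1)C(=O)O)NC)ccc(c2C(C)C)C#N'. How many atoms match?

The query [#6;D2] means: any carbon bonded to exactly two heavy atoms.
Check the 20 heavy atoms by environment: 6× c (aromatic, D3) → no; 4× c (aromatic, D2) → match; 1× N (D2) → no; 3× C (D1) → no; 2× C (D3) → no; 2× O (D1) → no; 1× C (D2) → match; 1× N (D1) → no.
Summing the matching environments: 4 + 1 = 5 matching atoms.

5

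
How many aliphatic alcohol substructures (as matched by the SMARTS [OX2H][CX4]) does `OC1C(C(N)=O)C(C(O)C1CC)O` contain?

3

[OX2H][CX4] is the SMARTS for an aliphatic alcohol: a hydroxyl oxygen bound to an sp3 (X4) carbon.
The molecule carries 3 separate instances of a hydroxyl group (-OH) meeting every constraint; each maps to a distinct set of atoms, giving 3 matches.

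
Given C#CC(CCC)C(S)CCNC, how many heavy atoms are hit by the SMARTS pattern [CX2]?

Check the 12 heavy atoms by environment: 8× C (X4) → no; 2× C (X2) → match; 1× S (X2) → no; 1× N (X3) → no.
That gives 2 matching atoms.

2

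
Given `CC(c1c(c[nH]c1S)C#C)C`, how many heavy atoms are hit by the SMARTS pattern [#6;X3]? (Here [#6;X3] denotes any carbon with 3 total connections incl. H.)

4

Check the 11 heavy atoms by environment: 1× n (aromatic, X3) → no; 4× c (aromatic, X3) → match; 1× S (X2) → no; 2× C (X2) → no; 3× C (X4) → no.
That gives 4 matching atoms.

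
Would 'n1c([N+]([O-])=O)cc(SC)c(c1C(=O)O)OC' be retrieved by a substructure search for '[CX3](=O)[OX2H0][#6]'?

No

The pattern [CX3](=O)[OX2H0][#6] describes a carbonyl carbon bonded to an oxygen that is itself bonded to carbon (no H on that O) — an ester.
The closest candidate here is a methoxy ether (-OCH3), but the ether oxygen is not adjacent to a C=O carbon. No other fragment satisfies the full query, so there is no match.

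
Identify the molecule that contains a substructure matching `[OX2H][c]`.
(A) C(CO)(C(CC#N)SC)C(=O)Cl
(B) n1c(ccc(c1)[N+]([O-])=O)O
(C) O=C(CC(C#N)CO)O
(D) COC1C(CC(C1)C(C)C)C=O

B

[OX2H][c] describes a hydroxyl oxygen attached to an aromatic carbon (a phenol).
(A) has a hydroxyl group (-OH) but the -OH is on an aliphatic carbon, not an aromatic c.
(B) contains a hydroxyl group (-OH), which satisfies every atom and bond constraint.
(C) has a hydroxyl group (-OH) but the -OH is on an aliphatic carbon, not an aromatic c.
(D) has a methoxy ether (-OCH3) but the oxygen has H0, not H1.
So the answer is (B).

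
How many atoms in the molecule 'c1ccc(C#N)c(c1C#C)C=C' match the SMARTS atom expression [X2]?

3

The query [X2] means: any atom with exactly two total connections (bonds + H).
Check the 12 heavy atoms by environment: 6× c (aromatic, X3) → no; 3× C (X2) → match; 1× N (X1) → no; 2× C (X3) → no.
That gives 3 matching atoms.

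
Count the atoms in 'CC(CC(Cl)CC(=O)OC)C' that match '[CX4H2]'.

The query [CX4H2] means: sp3 carbon (X4) with exactly two hydrogens.
Check the 11 heavy atoms by environment: 2× C (H2, X4) → match; 2× C (H1, X4) → no; 3× C (H3, X4) → no; 1× Cl (H0, X1) → no; 1× C (H0, X3) → no; 1× O (H0, X1) → no; 1× O (H0, X2) → no.
That gives 2 matching atoms.

2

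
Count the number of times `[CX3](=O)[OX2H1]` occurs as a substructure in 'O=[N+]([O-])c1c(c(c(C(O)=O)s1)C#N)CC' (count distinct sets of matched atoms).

1

[CX3](=O)[OX2H1] is the SMARTS for a carboxylic acid: an sp2 carbon double-bonded to O and single-bonded to an -OH oxygen.
Exactly one fragment in the molecule meets all constraints, giving 1 match.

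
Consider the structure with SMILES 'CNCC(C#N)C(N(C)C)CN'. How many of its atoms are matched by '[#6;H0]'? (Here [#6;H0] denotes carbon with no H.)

The query [#6;H0] means: any carbon with no attached hydrogen.
Check the 12 heavy atoms by environment: 2× C (H2) → no; 2× C (H1) → no; 1× C (H0) → match; 2× N (H0) → no; 1× N (H2) → no; 3× C (H3) → no; 1× N (H1) → no.
That gives 1 matching atom.

1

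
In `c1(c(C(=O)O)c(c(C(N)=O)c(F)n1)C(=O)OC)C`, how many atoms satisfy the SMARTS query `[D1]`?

8

The query [D1] means: atom with exactly one heavy-atom neighbour (degree 1).
Check the 18 heavy atoms by environment: 1× n (aromatic, D2) → no; 5× c (aromatic, D3) → no; 1× F (D1) → match; 3× C (D3) → no; 4× O (D1) → match; 2× C (D1) → match; 1× O (D2) → no; 1× N (D1) → match.
Summing the matching environments: 1 + 4 + 2 + 1 = 8 matching atoms.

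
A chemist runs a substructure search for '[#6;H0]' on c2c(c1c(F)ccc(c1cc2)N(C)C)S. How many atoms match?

5

The query [#6;H0] means: any carbon with no attached hydrogen.
Check the 15 heavy atoms by environment: 5× c (aromatic, H0) → match; 5× c (aromatic, H1) → no; 1× N (H0) → no; 2× C (H3) → no; 1× F (H0) → no; 1× S (H1) → no.
That gives 5 matching atoms.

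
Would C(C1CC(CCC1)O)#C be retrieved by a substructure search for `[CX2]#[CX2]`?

Yes

The pattern [CX2]#[CX2] describes a carbon-carbon triple bond — an alkyne.
The molecule carries an ethynyl group (-C#CH), whose atoms satisfy every constraint of the query, so the pattern matches.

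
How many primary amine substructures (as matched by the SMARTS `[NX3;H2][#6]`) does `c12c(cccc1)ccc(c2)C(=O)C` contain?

0

[NX3;H2][#6] is the SMARTS for a primary amine: a trivalent nitrogen with two H attached to carbon.
No fragment in the molecule satisfies every constraint, giving 0 matches.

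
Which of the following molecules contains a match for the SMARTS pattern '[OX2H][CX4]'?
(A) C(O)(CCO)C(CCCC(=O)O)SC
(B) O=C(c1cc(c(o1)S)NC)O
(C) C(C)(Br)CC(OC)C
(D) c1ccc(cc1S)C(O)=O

A

[OX2H][CX4] describes a hydroxyl oxygen bound to an sp3 (X4) carbon (an aliphatic alcohol).
(A) contains a hydroxyl group (-OH), which satisfies every atom and bond constraint.
(B) has a carboxylic acid group (-C(=O)OH) but the -OH is on a CX3 carbonyl carbon, not a CX4 carbon.
(C) has a methoxy ether (-OCH3) but the oxygen has H0 (ether), not H1.
(D) has a carboxylic acid group (-C(=O)OH) but the -OH is on a CX3 carbonyl carbon, not a CX4 carbon.
So the answer is (A).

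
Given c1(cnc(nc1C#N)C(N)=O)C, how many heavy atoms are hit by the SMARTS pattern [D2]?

4

The query [D2] means: atom with exactly two heavy-atom neighbours.
Check the 12 heavy atoms by environment: 2× n (aromatic, D2) → match; 3× c (aromatic, D3) → no; 1× c (aromatic, D2) → match; 1× C (D1) → no; 1× C (D2) → match; 2× N (D1) → no; 1× C (D3) → no; 1× O (D1) → no.
Summing the matching environments: 2 + 1 + 1 = 4 matching atoms.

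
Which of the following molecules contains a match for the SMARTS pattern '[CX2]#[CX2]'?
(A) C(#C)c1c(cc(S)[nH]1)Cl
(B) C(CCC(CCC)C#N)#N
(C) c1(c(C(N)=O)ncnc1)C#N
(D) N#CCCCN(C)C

[CX2]#[CX2] describes a carbon-carbon triple bond (an alkyne).
(A) contains an ethynyl group (-C#CH), which satisfies every atom and bond constraint.
(B) has a nitrile (-C#N) but the triple bond is C#N, not C#C.
(C) has a nitrile (-C#N) but the triple bond is C#N, not C#C.
(D) has a nitrile (-C#N) but the triple bond is C#N, not C#C.
So the answer is (A).

A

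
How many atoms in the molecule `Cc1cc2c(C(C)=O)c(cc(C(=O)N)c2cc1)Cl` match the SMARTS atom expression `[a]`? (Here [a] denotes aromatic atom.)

10

The query [a] means: a matches any aromatic atom.
Check the 18 heavy atoms by environment: 10× c (aromatic) → match; 4× C → no; 2× O → no; 1× N → no; 1× Cl → no.
That gives 10 matching atoms.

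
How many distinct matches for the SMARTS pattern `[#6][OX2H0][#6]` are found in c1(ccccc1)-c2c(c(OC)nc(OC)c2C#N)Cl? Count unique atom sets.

2

[#6][OX2H0][#6] is the SMARTS for an ether: an aliphatic oxygen bridging two carbons with no H on the oxygen.
The molecule carries 2 separate instances of a methoxy ether (-OCH3) meeting every constraint; each maps to a distinct set of atoms, giving 2 matches.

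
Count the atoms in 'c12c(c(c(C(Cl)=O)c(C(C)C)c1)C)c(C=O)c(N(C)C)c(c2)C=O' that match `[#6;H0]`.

Check the 24 heavy atoms by environment: 8× c (aromatic, H0) → match; 2× c (aromatic, H1) → no; 3× C (H1) → no; 5× C (H3) → no; 3× O (H0) → no; 1× N (H0) → no; 1× C (H0) → match; 1× Cl (H0) → no.
Summing the matching environments: 8 + 1 = 9 matching atoms.

9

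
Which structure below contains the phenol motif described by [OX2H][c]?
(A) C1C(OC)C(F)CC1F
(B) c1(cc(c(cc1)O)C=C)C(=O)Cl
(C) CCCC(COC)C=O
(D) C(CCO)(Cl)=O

B

[OX2H][c] describes a hydroxyl oxygen attached to an aromatic carbon (a phenol).
(A) has a methoxy ether (-OCH3) but the oxygen has H0, not H1.
(B) contains a hydroxyl group (-OH), which satisfies every atom and bond constraint.
(C) has a methoxy ether (-OCH3) but the oxygen has H0, not H1.
(D) has a hydroxyl group (-OH) but the -OH is on an aliphatic carbon, not an aromatic c.
So the answer is (B).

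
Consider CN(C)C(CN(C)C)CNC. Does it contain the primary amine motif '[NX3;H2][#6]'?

No

The pattern [NX3;H2][#6] describes a trivalent nitrogen with two H attached to carbon — a primary amine.
The closest candidate here is a dimethylamino group (-N(CH3)2), but the nitrogen has H0, not H2. No other fragment satisfies the full query, so there is no match.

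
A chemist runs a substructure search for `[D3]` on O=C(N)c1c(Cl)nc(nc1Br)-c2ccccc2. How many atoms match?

Check the 17 heavy atoms by environment: 2× n (aromatic, D2) → no; 5× c (aromatic, D3) → match; 1× C (D3) → match; 1× O (D1) → no; 1× N (D1) → no; 1× Cl (D1) → no; 1× Br (D1) → no; 5× c (aromatic, D2) → no.
Summing the matching environments: 5 + 1 = 6 matching atoms.

6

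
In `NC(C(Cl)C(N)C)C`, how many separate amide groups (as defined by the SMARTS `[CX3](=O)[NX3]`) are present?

0

[CX3](=O)[NX3] is the SMARTS for an amide: a carbonyl carbon bonded to a trivalent nitrogen.
The molecule has a primary amino group (-NH2), but the -NH2 is not attached to a carbonyl carbon; nothing else fits, so there are 0 matches.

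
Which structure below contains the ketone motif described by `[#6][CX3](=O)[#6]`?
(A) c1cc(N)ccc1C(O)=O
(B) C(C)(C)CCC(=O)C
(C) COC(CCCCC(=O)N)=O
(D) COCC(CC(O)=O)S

B

[#6][CX3](=O)[#6] describes a carbonyl carbon (no H) flanked by two carbons (a ketone).
(A) has a carboxylic acid group (-C(=O)OH) but one neighbour of the carbonyl carbon is O, not C.
(B) contains an acetyl/ketone group (-C(=O)CH3), which satisfies every atom and bond constraint.
(C) has a primary amide (-C(=O)NH2) but one neighbour of the carbonyl carbon is N, not C.
(D) has a carboxylic acid group (-C(=O)OH) but one neighbour of the carbonyl carbon is O, not C.
So the answer is (B).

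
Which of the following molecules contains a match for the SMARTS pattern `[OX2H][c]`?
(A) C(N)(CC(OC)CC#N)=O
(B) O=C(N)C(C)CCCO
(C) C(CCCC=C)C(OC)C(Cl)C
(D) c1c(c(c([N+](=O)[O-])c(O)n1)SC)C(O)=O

[OX2H][c] describes a hydroxyl oxygen attached to an aromatic carbon (a phenol).
(A) has a methoxy ether (-OCH3) but the oxygen has H0, not H1.
(B) has a hydroxyl group (-OH) but the -OH is on an aliphatic carbon, not an aromatic c.
(C) has a methoxy ether (-OCH3) but the oxygen has H0, not H1.
(D) contains a hydroxyl group (-OH), which satisfies every atom and bond constraint.
So the answer is (D).

D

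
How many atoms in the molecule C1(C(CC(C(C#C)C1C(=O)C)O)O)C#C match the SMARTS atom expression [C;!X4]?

5

The query [C;!X4] means: aliphatic carbon that does not have four total connections.
Check the 15 heavy atoms by environment: 7× C (X4) → no; 4× C (X2) → match; 2× O (X2) → no; 1× C (X3) → match; 1× O (X1) → no.
Summing the matching environments: 4 + 1 = 5 matching atoms.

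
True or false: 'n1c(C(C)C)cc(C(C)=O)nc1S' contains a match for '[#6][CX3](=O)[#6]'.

The pattern [#6][CX3](=O)[#6] describes a carbonyl carbon (no H) flanked by two carbons — a ketone.
The molecule carries an acetyl/ketone group (-C(=O)CH3), whose atoms satisfy every constraint of the query, so the pattern matches.

True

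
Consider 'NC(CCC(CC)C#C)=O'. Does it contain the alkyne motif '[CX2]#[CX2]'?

Yes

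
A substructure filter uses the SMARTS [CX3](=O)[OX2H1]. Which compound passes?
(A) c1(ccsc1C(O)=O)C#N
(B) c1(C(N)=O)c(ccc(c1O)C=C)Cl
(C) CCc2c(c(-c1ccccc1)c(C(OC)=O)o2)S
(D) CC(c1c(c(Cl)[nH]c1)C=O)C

[CX3](=O)[OX2H1] describes an sp2 carbon double-bonded to O and single-bonded to an -OH oxygen (a carboxylic acid).
(A) contains a carboxylic acid group (-C(=O)OH), which satisfies every atom and bond constraint.
(B) has a primary amide (-C(=O)NH2) but the carbonyl is bonded to N, not to an -OH oxygen.
(C) has a methyl-ester group (-C(=O)OCH3) but the singly-bonded O has no H (OX2H0, not OX2H1).
(D) has an aldehyde (-CHO) but there is no singly-bonded oxygen on the carbonyl carbon.
So the answer is (A).

A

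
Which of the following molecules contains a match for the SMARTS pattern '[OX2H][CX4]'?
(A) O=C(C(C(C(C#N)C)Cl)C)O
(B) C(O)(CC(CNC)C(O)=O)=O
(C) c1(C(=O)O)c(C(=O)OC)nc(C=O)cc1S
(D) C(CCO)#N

[OX2H][CX4] describes a hydroxyl oxygen bound to an sp3 (X4) carbon (an aliphatic alcohol).
(A) has a carboxylic acid group (-C(=O)OH) but the -OH is on a CX3 carbonyl carbon, not a CX4 carbon.
(B) has a carboxylic acid group (-C(=O)OH) but the -OH is on a CX3 carbonyl carbon, not a CX4 carbon.
(C) has a carboxylic acid group (-C(=O)OH) but the -OH is on a CX3 carbonyl carbon, not a CX4 carbon.
(D) contains a hydroxyl group (-OH), which satisfies every atom and bond constraint.
So the answer is (D).

D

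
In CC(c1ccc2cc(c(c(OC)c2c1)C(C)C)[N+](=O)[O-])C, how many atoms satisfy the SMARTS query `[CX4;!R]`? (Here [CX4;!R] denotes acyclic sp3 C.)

7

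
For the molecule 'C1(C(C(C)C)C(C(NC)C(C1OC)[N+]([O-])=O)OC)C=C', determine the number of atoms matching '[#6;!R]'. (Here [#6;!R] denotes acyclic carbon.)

Check the 20 heavy atoms by environment: 6× C (in 6-ring) → no; 3× O (acyclic) → no; 8× C (acyclic) → match; 1× N (acyclic) → no; 1× N (charge +1, acyclic) → no; 1× O (charge -1, acyclic) → no.
That gives 8 matching atoms.

8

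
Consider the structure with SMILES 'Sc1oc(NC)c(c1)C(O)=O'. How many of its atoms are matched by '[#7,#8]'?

4

The query [#7,#8] means: nitrogen or oxygen (comma = OR).
Check the 11 heavy atoms by environment: 1× o (aromatic) → match; 4× c (aromatic) → no; 2× C → no; 2× O → match; 1× N → match; 1× S → no.
Summing the matching environments: 1 + 2 + 1 = 4 matching atoms.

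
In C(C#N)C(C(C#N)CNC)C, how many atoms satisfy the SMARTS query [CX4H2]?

The query [CX4H2] means: sp3 carbon (X4) with exactly two hydrogens.
Check the 11 heavy atoms by environment: 2× C (H2, X4) → match; 2× C (H1, X4) → no; 2× C (H3, X4) → no; 2× C (H0, X2) → no; 2× N (H0, X1) → no; 1× N (H1, X3) → no.
That gives 2 matching atoms.

2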